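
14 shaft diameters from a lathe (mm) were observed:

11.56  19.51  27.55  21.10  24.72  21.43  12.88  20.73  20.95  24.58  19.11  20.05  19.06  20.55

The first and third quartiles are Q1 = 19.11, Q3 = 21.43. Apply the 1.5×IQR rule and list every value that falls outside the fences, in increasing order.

IQR = Q3 − Q1 = 21.43 − 19.11 = 2.32.
Lower fence = Q1 − 1.5·IQR = 19.11 − 3.48 = 15.63.
Upper fence = Q3 + 1.5·IQR = 21.43 + 3.48 = 24.91.
11.56 < 15.63 → outlier.
12.88 < 15.63 → outlier.
27.55 > 24.91 → outlier.
All remaining values lie within [15.63, 24.91].

11.56, 12.88, 27.55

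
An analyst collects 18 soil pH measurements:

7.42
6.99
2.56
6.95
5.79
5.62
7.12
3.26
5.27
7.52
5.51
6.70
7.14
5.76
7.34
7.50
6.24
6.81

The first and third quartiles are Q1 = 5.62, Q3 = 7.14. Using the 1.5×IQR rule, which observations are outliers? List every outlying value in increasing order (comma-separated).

2.56, 3.26

IQR = Q3 − Q1 = 7.14 − 5.62 = 1.52.
Lower fence = Q1 − 1.5·IQR = 5.62 − 2.28 = 3.34.
Upper fence = Q3 + 1.5·IQR = 7.14 + 2.28 = 9.42.
2.56 < 3.34 → outlier.
3.26 < 3.34 → outlier.
All remaining values lie within [3.34, 9.42].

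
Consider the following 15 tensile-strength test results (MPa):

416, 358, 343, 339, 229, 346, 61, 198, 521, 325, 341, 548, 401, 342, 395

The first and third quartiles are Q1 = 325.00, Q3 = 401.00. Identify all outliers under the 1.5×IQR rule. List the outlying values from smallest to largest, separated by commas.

IQR = Q3 − Q1 = 401.00 − 325.00 = 76.00.
Lower fence = Q1 − 1.5·IQR = 325.00 − 114.00 = 211.00.
Upper fence = Q3 + 1.5·IQR = 401.00 + 114.00 = 515.00.
61 < 211.00 → outlier.
198 < 211.00 → outlier.
521 > 515.00 → outlier.
548 > 515.00 → outlier.
All remaining values lie within [211.00, 515.00].

61, 198, 521, 548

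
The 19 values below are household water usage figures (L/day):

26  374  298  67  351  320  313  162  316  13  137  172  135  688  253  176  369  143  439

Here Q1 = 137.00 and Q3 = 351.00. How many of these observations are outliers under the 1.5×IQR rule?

IQR = 214.00; fences at 137.00 − 321.00 = -184.00 and 351.00 + 321.00 = 672.00.
Outside the cutoffs: 688.

1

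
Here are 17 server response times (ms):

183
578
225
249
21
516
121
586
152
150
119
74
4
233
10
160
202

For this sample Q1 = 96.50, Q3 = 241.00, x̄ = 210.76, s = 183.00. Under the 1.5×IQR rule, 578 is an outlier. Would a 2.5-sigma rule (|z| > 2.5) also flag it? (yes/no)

z = (578 − 210.76) / 183.00 = 2.01.
|z| = 2.01 ≤ 2.5.

no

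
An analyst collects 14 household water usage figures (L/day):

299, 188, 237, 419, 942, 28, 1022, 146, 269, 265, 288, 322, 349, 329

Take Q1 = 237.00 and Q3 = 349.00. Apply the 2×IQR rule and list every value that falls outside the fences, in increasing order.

IQR = Q3 − Q1 = 349.00 − 237.00 = 112.00.
Lower fence = Q1 − 2·IQR = 237.00 − 224.00 = 13.00.
Upper fence = Q3 + 2·IQR = 349.00 + 224.00 = 573.00.
942 > 573.00 → outlier.
1022 > 573.00 → outlier.
All remaining values lie within [13.00, 573.00].

942, 1022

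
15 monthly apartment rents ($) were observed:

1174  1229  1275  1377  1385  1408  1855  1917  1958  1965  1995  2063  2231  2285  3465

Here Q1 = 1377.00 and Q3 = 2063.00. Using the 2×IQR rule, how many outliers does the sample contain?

IQR = 686.00; fences at 1377.00 − 1372.00 = 5.00 and 2063.00 + 1372.00 = 3435.00.
Outside the cutoffs: 3465.

1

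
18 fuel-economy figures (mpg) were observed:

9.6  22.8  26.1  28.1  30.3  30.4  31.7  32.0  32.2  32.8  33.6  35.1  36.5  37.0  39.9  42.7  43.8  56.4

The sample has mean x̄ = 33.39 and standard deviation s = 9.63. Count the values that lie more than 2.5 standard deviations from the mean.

Cutoffs: x̄ ± 2.5s = [9.315, 57.465].
Every value lies within the cutoffs.

0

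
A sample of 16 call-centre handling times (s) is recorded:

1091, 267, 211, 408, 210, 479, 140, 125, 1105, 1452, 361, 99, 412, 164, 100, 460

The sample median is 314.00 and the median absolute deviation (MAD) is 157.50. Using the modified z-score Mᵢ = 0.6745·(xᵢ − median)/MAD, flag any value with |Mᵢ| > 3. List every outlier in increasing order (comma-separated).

1091, 1105, 1452

|Mᵢ| > 3 ⇔ |xᵢ − 314.00| > 3·157.50/0.6745 = 700.52.
So outliers lie outside [-386.52, 1014.52].
1091: M = 3.33 → outlier.
1105: M = 3.39 → outlier.
1452: M = 4.87 → outlier.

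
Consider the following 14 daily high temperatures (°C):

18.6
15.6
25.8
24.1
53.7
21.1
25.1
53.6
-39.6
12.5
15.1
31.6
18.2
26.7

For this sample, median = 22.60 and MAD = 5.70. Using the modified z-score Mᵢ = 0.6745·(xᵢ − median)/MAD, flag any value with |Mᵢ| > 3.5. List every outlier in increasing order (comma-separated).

-39.6, 53.6, 53.7

|Mᵢ| > 3.5 ⇔ |xᵢ − 22.60| > 3.5·5.70/0.6745 = 29.58.
So outliers lie outside [-6.98, 52.18].
-39.6: M = -7.36 → outlier.
53.6: M = 3.67 → outlier.
53.7: M = 3.68 → outlier.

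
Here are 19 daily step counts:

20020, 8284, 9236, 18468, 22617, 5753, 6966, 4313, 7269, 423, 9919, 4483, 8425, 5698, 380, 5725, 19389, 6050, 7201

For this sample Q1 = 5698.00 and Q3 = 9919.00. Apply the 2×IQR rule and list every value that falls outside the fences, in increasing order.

18468, 19389, 20020, 22617

IQR = Q3 − Q1 = 9919.00 − 5698.00 = 4221.00.
Lower fence = Q1 − 2·IQR = 5698.00 − 8442.00 = -2744.00.
Upper fence = Q3 + 2·IQR = 9919.00 + 8442.00 = 18361.00.
18468 > 18361.00 → outlier.
19389 > 18361.00 → outlier.
20020 > 18361.00 → outlier.
22617 > 18361.00 → outlier.
All remaining values lie within [-2744.00, 18361.00].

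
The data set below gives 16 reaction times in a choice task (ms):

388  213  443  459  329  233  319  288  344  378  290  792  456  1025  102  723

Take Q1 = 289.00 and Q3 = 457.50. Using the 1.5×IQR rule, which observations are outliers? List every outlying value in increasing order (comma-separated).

IQR = Q3 − Q1 = 457.50 − 289.00 = 168.50.
Lower fence = Q1 − 1.5·IQR = 289.00 − 252.75 = 36.25.
Upper fence = Q3 + 1.5·IQR = 457.50 + 252.75 = 710.25.
723 > 710.25 → outlier.
792 > 710.25 → outlier.
1025 > 710.25 → outlier.
All remaining values lie within [36.25, 710.25].

723, 792, 1025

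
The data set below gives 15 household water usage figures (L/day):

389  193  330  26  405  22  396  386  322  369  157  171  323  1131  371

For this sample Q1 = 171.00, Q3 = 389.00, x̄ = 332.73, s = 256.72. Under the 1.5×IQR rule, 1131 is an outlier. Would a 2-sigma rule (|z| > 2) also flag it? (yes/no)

yes

z = (1131 − 332.73) / 256.72 = 3.11.
|z| = 3.11 > 2.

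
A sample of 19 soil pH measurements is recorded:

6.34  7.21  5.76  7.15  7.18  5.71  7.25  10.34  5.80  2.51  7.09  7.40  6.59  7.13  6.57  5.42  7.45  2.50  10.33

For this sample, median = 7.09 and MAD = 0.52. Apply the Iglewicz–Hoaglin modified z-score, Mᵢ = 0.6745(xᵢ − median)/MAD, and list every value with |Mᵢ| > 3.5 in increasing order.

|Mᵢ| > 3.5 ⇔ |xᵢ − 7.09| > 3.5·0.52/0.6745 = 2.70.
So outliers lie outside [4.39, 9.79].
2.50: M = -5.95 → outlier.
2.51: M = -5.94 → outlier.
10.33: M = 4.20 → outlier.
10.34: M = 4.22 → outlier.

2.50, 2.51, 10.33, 10.34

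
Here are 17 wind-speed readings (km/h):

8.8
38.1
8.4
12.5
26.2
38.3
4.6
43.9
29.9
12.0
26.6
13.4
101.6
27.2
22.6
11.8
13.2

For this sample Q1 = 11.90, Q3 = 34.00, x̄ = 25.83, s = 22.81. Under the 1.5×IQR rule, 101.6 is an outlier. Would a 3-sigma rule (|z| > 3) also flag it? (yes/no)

z = (101.6 − 25.83) / 22.81 = 3.32.
|z| = 3.32 > 3.

yes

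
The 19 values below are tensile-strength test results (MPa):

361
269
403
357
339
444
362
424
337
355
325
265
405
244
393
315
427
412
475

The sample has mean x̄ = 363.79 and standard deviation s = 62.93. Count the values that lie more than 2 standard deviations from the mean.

0

Cutoffs: x̄ ± 2s = [237.93, 489.65].
Every value lies within the cutoffs.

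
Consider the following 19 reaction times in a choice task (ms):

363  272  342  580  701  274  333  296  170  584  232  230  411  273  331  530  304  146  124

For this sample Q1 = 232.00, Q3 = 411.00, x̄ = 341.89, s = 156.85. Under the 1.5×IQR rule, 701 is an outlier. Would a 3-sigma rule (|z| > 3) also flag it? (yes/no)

no

z = (701 − 341.89) / 156.85 = 2.29.
|z| = 2.29 ≤ 3.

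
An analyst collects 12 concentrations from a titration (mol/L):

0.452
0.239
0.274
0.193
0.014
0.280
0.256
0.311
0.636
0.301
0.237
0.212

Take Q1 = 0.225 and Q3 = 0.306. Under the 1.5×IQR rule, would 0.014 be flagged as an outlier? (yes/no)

yes

IQR = Q3 − Q1 = 0.306 − 0.225 = 0.081.
Lower fence = Q1 − 1.5·IQR = 0.225 − 0.1215 = 0.1035.
Upper fence = Q3 + 1.5·IQR = 0.306 + 0.1215 = 0.4275.
0.014 lies below the lower fence.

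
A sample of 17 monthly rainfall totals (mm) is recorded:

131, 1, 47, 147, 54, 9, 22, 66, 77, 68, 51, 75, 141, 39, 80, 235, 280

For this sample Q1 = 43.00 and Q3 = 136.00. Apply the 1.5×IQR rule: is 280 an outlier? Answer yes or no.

yes

IQR = Q3 − Q1 = 136.00 − 43.00 = 93.00.
Lower fence = Q1 − 1.5·IQR = 43.00 − 139.50 = -96.50.
Upper fence = Q3 + 1.5·IQR = 136.00 + 139.50 = 275.50.
280 lies above the upper fence.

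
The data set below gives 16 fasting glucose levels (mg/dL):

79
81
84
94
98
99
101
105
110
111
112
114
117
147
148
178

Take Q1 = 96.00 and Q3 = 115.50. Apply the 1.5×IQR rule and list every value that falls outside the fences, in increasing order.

IQR = Q3 − Q1 = 115.50 − 96.00 = 19.50.
Lower fence = Q1 − 1.5·IQR = 96.00 − 29.25 = 66.75.
Upper fence = Q3 + 1.5·IQR = 115.50 + 29.25 = 144.75.
147 > 144.75 → outlier.
148 > 144.75 → outlier.
178 > 144.75 → outlier.
All remaining values lie within [66.75, 144.75].

147, 148, 178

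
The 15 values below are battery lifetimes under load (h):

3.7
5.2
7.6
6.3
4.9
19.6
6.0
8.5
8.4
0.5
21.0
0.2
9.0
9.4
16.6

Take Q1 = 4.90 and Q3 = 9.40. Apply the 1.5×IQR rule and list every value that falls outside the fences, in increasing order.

16.6, 19.6, 21.0

IQR = Q3 − Q1 = 9.40 − 4.90 = 4.50.
Lower fence = Q1 − 1.5·IQR = 4.90 − 6.75 = -1.85.
Upper fence = Q3 + 1.5·IQR = 9.40 + 6.75 = 16.15.
16.6 > 16.15 → outlier.
19.6 > 16.15 → outlier.
21.0 > 16.15 → outlier.
All remaining values lie within [-1.85, 16.15].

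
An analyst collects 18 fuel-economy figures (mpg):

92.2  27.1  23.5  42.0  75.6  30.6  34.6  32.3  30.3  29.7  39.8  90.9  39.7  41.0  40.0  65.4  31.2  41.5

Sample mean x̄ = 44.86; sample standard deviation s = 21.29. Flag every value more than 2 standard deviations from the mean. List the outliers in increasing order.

90.9, 92.2

Cutoffs at x̄ ± 2s: 44.86 ± 2·21.29 = [2.28, 87.44].
90.9: z = 2.16, |z| > 2 → outlier.
92.2: z = 2.22, |z| > 2 → outlier.
Every other value lies within [2.28, 87.44].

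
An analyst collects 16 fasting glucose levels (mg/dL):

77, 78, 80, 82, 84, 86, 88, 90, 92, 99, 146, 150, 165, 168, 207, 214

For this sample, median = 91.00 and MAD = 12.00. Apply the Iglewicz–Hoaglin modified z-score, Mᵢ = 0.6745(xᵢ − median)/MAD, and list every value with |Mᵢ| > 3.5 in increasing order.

165, 168, 207, 214

|Mᵢ| > 3.5 ⇔ |xᵢ − 91.00| > 3.5·12.00/0.6745 = 62.27.
So outliers lie outside [28.73, 153.27].
165: M = 4.16 → outlier.
168: M = 4.33 → outlier.
207: M = 6.52 → outlier.
214: M = 6.91 → outlier.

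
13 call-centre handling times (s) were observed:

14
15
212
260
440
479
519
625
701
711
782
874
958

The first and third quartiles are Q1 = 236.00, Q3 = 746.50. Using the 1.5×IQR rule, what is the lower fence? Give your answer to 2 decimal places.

IQR = Q3 − Q1 = 746.50 − 236.00 = 510.50.
Lower fence = Q1 − 1.5·IQR = 236.00 − 765.75 = -529.75.
Upper fence = Q3 + 1.5·IQR = 746.50 + 765.75 = 1512.25.

-529.75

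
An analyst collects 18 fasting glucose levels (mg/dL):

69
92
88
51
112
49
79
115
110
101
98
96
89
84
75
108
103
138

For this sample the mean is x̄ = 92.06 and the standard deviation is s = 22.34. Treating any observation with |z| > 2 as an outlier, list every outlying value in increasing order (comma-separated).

138

Cutoffs at x̄ ± 2s: 92.06 ± 2·22.34 = [47.38, 136.74].
138: z = 2.06, |z| > 2 → outlier.
Every other value lies within [47.38, 136.74].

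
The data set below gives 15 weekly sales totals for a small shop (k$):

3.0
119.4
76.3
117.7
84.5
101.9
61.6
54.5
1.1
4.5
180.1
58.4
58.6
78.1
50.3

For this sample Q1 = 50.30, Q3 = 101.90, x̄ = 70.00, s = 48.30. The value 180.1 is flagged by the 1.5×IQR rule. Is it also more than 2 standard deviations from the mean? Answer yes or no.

yes

z = (180.1 − 70.00) / 48.30 = 2.28.
|z| = 2.28 > 2.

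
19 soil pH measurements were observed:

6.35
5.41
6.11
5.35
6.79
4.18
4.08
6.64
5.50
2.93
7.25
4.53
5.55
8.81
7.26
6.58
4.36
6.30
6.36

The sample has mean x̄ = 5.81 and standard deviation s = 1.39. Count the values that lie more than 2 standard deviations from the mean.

Cutoffs: x̄ ± 2s = [3.03, 8.59].
Outside the cutoffs: 2.93, 8.81.

2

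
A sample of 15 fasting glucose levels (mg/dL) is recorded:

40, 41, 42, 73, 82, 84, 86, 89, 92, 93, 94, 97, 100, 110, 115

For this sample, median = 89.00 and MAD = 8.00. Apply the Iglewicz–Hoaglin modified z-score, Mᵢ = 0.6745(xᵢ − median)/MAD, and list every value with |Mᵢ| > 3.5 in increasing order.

|Mᵢ| > 3.5 ⇔ |xᵢ − 89.00| > 3.5·8.00/0.6745 = 41.51.
So outliers lie outside [47.49, 130.51].
40: M = -4.13 → outlier.
41: M = -4.05 → outlier.
42: M = -3.96 → outlier.

40, 41, 42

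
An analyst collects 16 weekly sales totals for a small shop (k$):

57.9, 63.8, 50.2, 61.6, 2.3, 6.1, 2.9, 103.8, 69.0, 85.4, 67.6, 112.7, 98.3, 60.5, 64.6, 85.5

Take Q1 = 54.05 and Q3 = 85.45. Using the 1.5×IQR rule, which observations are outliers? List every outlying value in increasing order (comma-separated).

2.3, 2.9, 6.1

IQR = Q3 − Q1 = 85.45 − 54.05 = 31.40.
Lower fence = Q1 − 1.5·IQR = 54.05 − 47.10 = 6.95.
Upper fence = Q3 + 1.5·IQR = 85.45 + 47.10 = 132.55.
2.3 < 6.95 → outlier.
2.9 < 6.95 → outlier.
6.1 < 6.95 → outlier.
All remaining values lie within [6.95, 132.55].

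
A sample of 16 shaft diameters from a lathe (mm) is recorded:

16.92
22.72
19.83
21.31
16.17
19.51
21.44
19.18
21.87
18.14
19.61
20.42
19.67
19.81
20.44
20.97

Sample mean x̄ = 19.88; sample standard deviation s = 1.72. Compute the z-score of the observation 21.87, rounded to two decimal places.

z = (21.87 − 19.88) / 1.72 = 1.16.

1.16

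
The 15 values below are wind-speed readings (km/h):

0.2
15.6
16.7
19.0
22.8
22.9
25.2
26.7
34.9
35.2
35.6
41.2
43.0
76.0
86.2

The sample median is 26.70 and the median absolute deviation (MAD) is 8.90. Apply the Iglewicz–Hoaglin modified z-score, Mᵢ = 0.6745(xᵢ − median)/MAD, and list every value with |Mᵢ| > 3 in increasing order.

|Mᵢ| > 3 ⇔ |xᵢ − 26.70| > 3·8.90/0.6745 = 39.58.
So outliers lie outside [-12.88, 66.28].
76.0: M = 3.74 → outlier.
86.2: M = 4.51 → outlier.

76.0, 86.2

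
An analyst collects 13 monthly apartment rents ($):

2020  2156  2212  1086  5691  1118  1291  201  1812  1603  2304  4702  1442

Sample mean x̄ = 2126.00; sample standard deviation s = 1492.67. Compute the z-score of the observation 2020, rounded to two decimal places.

-0.07

z = (2020 − 2126.00) / 1492.67 = -0.07.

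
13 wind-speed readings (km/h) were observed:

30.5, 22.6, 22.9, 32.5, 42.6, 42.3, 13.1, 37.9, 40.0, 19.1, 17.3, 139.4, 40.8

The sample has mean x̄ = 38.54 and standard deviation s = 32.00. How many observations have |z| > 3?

Cutoffs: x̄ ± 3s = [-57.46, 134.54].
Outside the cutoffs: 139.4.

1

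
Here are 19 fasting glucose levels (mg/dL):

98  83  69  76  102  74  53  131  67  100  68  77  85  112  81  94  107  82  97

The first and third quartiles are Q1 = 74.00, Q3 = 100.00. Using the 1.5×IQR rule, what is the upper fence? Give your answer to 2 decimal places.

139.00

IQR = Q3 − Q1 = 100.00 − 74.00 = 26.00.
Lower fence = Q1 − 1.5·IQR = 74.00 − 39.00 = 35.00.
Upper fence = Q3 + 1.5·IQR = 100.00 + 39.00 = 139.00.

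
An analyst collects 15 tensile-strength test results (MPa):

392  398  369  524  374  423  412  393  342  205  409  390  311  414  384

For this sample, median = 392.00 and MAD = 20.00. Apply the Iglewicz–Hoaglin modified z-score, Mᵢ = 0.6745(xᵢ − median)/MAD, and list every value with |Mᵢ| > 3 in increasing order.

205, 524

|Mᵢ| > 3 ⇔ |xᵢ − 392.00| > 3·20.00/0.6745 = 88.95.
So outliers lie outside [303.05, 480.95].
205: M = -6.31 → outlier.
524: M = 4.45 → outlier.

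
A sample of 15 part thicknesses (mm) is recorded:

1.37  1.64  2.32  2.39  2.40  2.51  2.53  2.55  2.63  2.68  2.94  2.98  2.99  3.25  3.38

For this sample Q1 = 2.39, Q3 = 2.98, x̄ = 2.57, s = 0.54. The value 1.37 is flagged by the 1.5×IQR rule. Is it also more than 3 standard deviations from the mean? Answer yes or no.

no

z = (1.37 − 2.57) / 0.54 = -2.22.
|z| = 2.22 ≤ 3.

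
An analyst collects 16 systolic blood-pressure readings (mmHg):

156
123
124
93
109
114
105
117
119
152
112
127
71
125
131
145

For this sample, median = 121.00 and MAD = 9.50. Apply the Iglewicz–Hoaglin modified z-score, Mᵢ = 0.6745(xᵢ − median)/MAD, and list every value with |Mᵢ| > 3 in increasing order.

|Mᵢ| > 3 ⇔ |xᵢ − 121.00| > 3·9.50/0.6745 = 42.25.
So outliers lie outside [78.75, 163.25].
71: M = -3.55 → outlier.

71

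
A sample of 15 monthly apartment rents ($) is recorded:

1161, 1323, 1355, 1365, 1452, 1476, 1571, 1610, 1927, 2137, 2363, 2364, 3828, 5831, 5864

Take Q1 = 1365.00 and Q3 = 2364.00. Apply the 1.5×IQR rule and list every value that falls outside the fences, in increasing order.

5831, 5864

IQR = Q3 − Q1 = 2364.00 − 1365.00 = 999.00.
Lower fence = Q1 − 1.5·IQR = 1365.00 − 1498.50 = -133.50.
Upper fence = Q3 + 1.5·IQR = 2364.00 + 1498.50 = 3862.50.
5831 > 3862.50 → outlier.
5864 > 3862.50 → outlier.
All remaining values lie within [-133.50, 3862.50].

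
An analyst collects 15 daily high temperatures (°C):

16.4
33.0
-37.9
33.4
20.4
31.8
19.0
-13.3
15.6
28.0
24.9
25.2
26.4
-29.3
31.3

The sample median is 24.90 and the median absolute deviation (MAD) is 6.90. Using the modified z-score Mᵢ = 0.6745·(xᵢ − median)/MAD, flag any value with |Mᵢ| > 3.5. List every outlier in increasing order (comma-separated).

-37.9, -29.3, -13.3

|Mᵢ| > 3.5 ⇔ |xᵢ − 24.90| > 3.5·6.90/0.6745 = 35.80.
So outliers lie outside [-10.90, 60.70].
-37.9: M = -6.14 → outlier.
-29.3: M = -5.30 → outlier.
-13.3: M = -3.73 → outlier.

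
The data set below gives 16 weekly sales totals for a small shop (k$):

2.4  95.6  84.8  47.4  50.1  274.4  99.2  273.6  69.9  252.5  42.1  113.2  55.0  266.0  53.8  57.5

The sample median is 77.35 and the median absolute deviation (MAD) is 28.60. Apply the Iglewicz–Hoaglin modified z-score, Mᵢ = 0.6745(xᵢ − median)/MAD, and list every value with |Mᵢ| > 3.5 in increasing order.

|Mᵢ| > 3.5 ⇔ |xᵢ − 77.35| > 3.5·28.60/0.6745 = 148.41.
So outliers lie outside [-71.06, 225.76].
252.5: M = 4.13 → outlier.
266.0: M = 4.45 → outlier.
273.6: M = 4.63 → outlier.
274.4: M = 4.65 → outlier.

252.5, 266.0, 273.6, 274.4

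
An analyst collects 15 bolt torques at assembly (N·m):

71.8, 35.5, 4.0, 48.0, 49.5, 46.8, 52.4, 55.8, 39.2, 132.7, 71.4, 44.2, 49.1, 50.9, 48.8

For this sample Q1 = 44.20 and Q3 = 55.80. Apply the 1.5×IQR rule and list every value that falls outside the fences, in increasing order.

IQR = Q3 − Q1 = 55.80 − 44.20 = 11.60.
Lower fence = Q1 − 1.5·IQR = 44.20 − 17.40 = 26.80.
Upper fence = Q3 + 1.5·IQR = 55.80 + 17.40 = 73.20.
4.0 < 26.80 → outlier.
132.7 > 73.20 → outlier.
All remaining values lie within [26.80, 73.20].

4.0, 132.7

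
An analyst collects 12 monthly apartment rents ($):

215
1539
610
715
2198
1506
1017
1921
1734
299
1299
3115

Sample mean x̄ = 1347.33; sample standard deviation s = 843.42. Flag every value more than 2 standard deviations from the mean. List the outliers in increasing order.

3115

Cutoffs at x̄ ± 2s: 1347.33 ± 2·843.42 = [-339.51, 3034.17].
3115: z = 2.10, |z| > 2 → outlier.
Every other value lies within [-339.51, 3034.17].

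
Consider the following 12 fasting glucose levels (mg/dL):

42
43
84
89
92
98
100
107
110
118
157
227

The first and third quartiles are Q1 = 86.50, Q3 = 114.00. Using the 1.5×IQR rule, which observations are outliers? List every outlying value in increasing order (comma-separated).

42, 43, 157, 227

IQR = Q3 − Q1 = 114.00 − 86.50 = 27.50.
Lower fence = Q1 − 1.5·IQR = 86.50 − 41.25 = 45.25.
Upper fence = Q3 + 1.5·IQR = 114.00 + 41.25 = 155.25.
42 < 45.25 → outlier.
43 < 45.25 → outlier.
157 > 155.25 → outlier.
227 > 155.25 → outlier.
All remaining values lie within [45.25, 155.25].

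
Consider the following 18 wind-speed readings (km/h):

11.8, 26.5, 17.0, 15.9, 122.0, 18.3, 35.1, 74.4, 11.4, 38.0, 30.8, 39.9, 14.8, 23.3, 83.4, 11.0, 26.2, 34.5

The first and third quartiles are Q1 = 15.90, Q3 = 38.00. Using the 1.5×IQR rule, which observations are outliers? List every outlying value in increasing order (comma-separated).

74.4, 83.4, 122.0

IQR = Q3 − Q1 = 38.00 − 15.90 = 22.10.
Lower fence = Q1 − 1.5·IQR = 15.90 − 33.15 = -17.25.
Upper fence = Q3 + 1.5·IQR = 38.00 + 33.15 = 71.15.
74.4 > 71.15 → outlier.
83.4 > 71.15 → outlier.
122.0 > 71.15 → outlier.
All remaining values lie within [-17.25, 71.15].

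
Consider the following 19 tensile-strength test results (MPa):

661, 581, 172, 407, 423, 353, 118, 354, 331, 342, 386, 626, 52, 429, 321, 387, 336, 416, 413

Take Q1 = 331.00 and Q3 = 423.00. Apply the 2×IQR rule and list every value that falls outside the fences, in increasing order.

52, 118, 626, 661

IQR = Q3 − Q1 = 423.00 − 331.00 = 92.00.
Lower fence = Q1 − 2·IQR = 331.00 − 184.00 = 147.00.
Upper fence = Q3 + 2·IQR = 423.00 + 184.00 = 607.00.
52 < 147.00 → outlier.
118 < 147.00 → outlier.
626 > 607.00 → outlier.
661 > 607.00 → outlier.
All remaining values lie within [147.00, 607.00].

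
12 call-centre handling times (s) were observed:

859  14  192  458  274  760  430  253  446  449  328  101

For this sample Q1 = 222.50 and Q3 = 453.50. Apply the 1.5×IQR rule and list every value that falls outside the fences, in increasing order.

IQR = Q3 − Q1 = 453.50 − 222.50 = 231.00.
Lower fence = Q1 − 1.5·IQR = 222.50 − 346.50 = -124.00.
Upper fence = Q3 + 1.5·IQR = 453.50 + 346.50 = 800.00.
859 > 800.00 → outlier.
All remaining values lie within [-124.00, 800.00].

859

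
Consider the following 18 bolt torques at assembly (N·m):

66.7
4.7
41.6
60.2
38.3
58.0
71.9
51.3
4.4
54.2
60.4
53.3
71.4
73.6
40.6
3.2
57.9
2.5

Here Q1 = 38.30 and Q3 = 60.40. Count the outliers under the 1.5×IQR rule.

IQR = 22.10; fences at 38.30 − 33.15 = 5.15 and 60.40 + 33.15 = 93.55.
Outside the cutoffs: 2.5, 3.2, 4.4, 4.7.

4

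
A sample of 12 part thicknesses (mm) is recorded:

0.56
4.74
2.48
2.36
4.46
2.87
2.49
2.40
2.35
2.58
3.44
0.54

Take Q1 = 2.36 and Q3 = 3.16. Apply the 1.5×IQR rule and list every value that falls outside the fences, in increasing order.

0.54, 0.56, 4.46, 4.74

IQR = Q3 − Q1 = 3.16 − 2.36 = 0.80.
Lower fence = Q1 − 1.5·IQR = 2.36 − 1.20 = 1.16.
Upper fence = Q3 + 1.5·IQR = 3.16 + 1.20 = 4.36.
0.54 < 1.16 → outlier.
0.56 < 1.16 → outlier.
4.46 > 4.36 → outlier.
4.74 > 4.36 → outlier.
All remaining values lie within [1.16, 4.36].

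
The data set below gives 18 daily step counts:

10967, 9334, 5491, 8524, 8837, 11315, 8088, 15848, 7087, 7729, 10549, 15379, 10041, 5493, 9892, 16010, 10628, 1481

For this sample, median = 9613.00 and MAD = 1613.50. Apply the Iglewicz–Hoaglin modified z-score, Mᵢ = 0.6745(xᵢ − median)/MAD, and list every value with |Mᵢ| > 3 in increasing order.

1481

|Mᵢ| > 3 ⇔ |xᵢ − 9613.00| > 3·1613.50/0.6745 = 7176.43.
So outliers lie outside [2436.57, 16789.43].
1481: M = -3.40 → outlier.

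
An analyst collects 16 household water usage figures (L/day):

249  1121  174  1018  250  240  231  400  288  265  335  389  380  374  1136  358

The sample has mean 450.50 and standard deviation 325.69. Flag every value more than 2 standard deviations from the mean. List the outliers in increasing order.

Cutoffs at x̄ ± 2s: 450.50 ± 2·325.69 = [-200.88, 1101.88].
1121: z = 2.06, |z| > 2 → outlier.
1136: z = 2.10, |z| > 2 → outlier.
Every other value lies within [-200.88, 1101.88].

1121, 1136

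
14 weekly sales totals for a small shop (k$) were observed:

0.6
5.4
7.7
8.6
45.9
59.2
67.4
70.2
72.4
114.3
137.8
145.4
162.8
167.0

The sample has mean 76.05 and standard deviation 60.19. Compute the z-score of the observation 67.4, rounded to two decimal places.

z = (67.4 − 76.05) / 60.19 = -0.14.

-0.14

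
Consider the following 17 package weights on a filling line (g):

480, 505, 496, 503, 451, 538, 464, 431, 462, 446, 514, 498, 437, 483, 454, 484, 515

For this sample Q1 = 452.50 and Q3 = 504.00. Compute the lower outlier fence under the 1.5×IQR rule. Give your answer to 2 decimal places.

IQR = Q3 − Q1 = 504.00 − 452.50 = 51.50.
Lower fence = Q1 − 1.5·IQR = 452.50 − 77.25 = 375.25.
Upper fence = Q3 + 1.5·IQR = 504.00 + 77.25 = 581.25.

375.25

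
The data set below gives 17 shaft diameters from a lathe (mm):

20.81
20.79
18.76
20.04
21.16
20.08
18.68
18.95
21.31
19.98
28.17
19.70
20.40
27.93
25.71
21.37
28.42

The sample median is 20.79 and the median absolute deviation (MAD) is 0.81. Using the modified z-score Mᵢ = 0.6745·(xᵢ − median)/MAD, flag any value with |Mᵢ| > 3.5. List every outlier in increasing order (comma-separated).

|Mᵢ| > 3.5 ⇔ |xᵢ − 20.79| > 3.5·0.81/0.6745 = 4.20.
So outliers lie outside [16.59, 24.99].
25.71: M = 4.10 → outlier.
27.93: M = 5.95 → outlier.
28.17: M = 6.15 → outlier.
28.42: M = 6.35 → outlier.

25.71, 27.93, 28.17, 28.42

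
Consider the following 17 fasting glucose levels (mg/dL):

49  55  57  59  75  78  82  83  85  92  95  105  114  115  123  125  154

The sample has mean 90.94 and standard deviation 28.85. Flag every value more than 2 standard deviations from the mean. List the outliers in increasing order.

Cutoffs at x̄ ± 2s: 90.94 ± 2·28.85 = [33.24, 148.64].
154: z = 2.19, |z| > 2 → outlier.
Every other value lies within [33.24, 148.64].

154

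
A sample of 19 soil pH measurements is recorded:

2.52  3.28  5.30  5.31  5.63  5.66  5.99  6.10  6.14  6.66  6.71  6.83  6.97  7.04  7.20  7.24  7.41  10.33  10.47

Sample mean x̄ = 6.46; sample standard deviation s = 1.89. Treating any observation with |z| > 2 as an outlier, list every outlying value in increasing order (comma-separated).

2.52, 10.33, 10.47

Cutoffs at x̄ ± 2s: 6.46 ± 2·1.89 = [2.68, 10.24].
2.52: z = -2.08, |z| > 2 → outlier.
10.33: z = 2.05, |z| > 2 → outlier.
10.47: z = 2.12, |z| > 2 → outlier.
Every other value lies within [2.68, 10.24].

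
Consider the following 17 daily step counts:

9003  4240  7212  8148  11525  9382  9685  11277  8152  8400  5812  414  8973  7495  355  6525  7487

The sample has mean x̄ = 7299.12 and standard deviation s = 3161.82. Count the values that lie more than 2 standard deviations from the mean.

Cutoffs: x̄ ± 2s = [975.48, 13622.76].
Outside the cutoffs: 355, 414.

2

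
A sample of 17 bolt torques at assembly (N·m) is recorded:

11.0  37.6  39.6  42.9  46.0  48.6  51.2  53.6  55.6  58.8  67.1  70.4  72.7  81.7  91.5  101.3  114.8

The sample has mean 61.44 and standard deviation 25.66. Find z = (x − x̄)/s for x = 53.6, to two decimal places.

z = (53.6 − 61.44) / 25.66 = -0.31.

-0.31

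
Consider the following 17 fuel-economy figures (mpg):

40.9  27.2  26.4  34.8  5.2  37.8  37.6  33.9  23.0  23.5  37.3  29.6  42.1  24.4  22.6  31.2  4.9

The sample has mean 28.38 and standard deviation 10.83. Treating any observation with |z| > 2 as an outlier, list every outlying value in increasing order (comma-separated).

4.9, 5.2

Cutoffs at x̄ ± 2s: 28.38 ± 2·10.83 = [6.72, 50.04].
4.9: z = -2.17, |z| > 2 → outlier.
5.2: z = -2.14, |z| > 2 → outlier.
Every other value lies within [6.72, 50.04].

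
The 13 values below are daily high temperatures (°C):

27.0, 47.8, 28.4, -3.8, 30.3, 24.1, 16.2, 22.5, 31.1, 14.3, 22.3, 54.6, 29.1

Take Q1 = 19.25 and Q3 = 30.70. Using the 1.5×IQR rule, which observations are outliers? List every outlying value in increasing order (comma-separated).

IQR = Q3 − Q1 = 30.70 − 19.25 = 11.45.
Lower fence = Q1 − 1.5·IQR = 19.25 − 17.175 = 2.075.
Upper fence = Q3 + 1.5·IQR = 30.70 + 17.175 = 47.875.
-3.8 < 2.075 → outlier.
54.6 > 47.875 → outlier.
All remaining values lie within [2.075, 47.875].

-3.8, 54.6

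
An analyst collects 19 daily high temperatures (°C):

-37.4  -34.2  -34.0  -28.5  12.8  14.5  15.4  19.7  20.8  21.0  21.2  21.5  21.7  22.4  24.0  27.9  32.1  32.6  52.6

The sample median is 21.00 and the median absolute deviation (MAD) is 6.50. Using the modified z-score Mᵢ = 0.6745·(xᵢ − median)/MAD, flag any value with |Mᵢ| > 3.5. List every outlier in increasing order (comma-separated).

-37.4, -34.2, -34.0, -28.5

|Mᵢ| > 3.5 ⇔ |xᵢ − 21.00| > 3.5·6.50/0.6745 = 33.73.
So outliers lie outside [-12.73, 54.73].
-37.4: M = -6.06 → outlier.
-34.2: M = -5.73 → outlier.
-34.0: M = -5.71 → outlier.
-28.5: M = -5.14 → outlier.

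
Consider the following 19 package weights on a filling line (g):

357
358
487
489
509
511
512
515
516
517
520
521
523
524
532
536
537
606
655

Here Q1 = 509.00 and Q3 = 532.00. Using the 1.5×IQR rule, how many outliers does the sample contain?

IQR = 23.00; fences at 509.00 − 34.50 = 474.50 and 532.00 + 34.50 = 566.50.
Outside the cutoffs: 357, 358, 606, 655.

4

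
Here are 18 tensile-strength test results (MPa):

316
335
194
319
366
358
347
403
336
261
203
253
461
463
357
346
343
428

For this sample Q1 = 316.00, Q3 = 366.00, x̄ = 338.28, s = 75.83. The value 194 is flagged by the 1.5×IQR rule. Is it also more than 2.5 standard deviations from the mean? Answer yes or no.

z = (194 − 338.28) / 75.83 = -1.90.
|z| = 1.90 ≤ 2.5.

no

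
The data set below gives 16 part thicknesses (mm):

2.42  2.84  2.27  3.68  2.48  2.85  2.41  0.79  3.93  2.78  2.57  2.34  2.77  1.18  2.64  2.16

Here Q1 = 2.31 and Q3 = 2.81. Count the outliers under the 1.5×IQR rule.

IQR = 0.50; fences at 2.31 − 0.75 = 1.56 and 2.81 + 0.75 = 3.56.
Outside the cutoffs: 0.79, 1.18, 3.68, 3.93.

4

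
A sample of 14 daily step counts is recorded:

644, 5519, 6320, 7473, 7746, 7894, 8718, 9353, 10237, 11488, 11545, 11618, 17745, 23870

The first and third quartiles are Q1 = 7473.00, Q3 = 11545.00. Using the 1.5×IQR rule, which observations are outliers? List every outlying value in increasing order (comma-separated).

IQR = Q3 − Q1 = 11545.00 − 7473.00 = 4072.00.
Lower fence = Q1 − 1.5·IQR = 7473.00 − 6108.00 = 1365.00.
Upper fence = Q3 + 1.5·IQR = 11545.00 + 6108.00 = 17653.00.
644 < 1365.00 → outlier.
17745 > 17653.00 → outlier.
23870 > 17653.00 → outlier.
All remaining values lie within [1365.00, 17653.00].

644, 17745, 23870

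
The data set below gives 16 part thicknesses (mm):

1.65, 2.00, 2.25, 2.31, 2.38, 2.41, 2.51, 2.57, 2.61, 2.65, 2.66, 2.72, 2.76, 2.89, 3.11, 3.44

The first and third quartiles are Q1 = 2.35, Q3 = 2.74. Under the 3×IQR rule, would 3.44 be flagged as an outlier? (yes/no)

no

IQR = Q3 − Q1 = 2.74 − 2.35 = 0.39.
Lower fence = Q1 − 3·IQR = 2.35 − 1.17 = 1.18.
Upper fence = Q3 + 3·IQR = 2.74 + 1.17 = 3.91.
3.44 lies within [1.18, 3.91].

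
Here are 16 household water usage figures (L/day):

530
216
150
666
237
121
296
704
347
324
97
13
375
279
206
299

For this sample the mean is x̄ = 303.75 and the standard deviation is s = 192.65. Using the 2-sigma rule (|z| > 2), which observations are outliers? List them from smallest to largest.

704

Cutoffs at x̄ ± 2s: 303.75 ± 2·192.65 = [-81.55, 689.05].
704: z = 2.08, |z| > 2 → outlier.
Every other value lies within [-81.55, 689.05].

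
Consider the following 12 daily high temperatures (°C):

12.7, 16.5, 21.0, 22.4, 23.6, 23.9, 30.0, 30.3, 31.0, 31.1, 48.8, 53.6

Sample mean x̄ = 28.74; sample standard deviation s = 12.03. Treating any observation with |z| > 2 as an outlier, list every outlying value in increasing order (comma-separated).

53.6

Cutoffs at x̄ ± 2s: 28.74 ± 2·12.03 = [4.68, 52.80].
53.6: z = 2.07, |z| > 2 → outlier.
Every other value lies within [4.68, 52.80].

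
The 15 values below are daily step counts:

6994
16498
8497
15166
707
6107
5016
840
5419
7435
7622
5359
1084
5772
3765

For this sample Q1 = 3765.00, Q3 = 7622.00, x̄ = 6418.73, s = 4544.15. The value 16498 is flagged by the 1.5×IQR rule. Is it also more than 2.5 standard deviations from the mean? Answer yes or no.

z = (16498 − 6418.73) / 4544.15 = 2.22.
|z| = 2.22 ≤ 2.5.

no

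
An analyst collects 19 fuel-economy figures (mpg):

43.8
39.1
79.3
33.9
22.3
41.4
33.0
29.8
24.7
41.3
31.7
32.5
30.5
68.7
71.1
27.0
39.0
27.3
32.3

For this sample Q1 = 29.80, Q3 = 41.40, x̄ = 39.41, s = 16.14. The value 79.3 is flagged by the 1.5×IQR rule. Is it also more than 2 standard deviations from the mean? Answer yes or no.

yes

z = (79.3 − 39.41) / 16.14 = 2.47.
|z| = 2.47 > 2.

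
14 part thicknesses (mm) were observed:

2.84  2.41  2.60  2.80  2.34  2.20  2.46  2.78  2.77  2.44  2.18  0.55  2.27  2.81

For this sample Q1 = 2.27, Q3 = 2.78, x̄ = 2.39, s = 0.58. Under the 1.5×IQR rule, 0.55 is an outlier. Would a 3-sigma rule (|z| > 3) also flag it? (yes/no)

yes

z = (0.55 − 2.39) / 0.58 = -3.17.
|z| = 3.17 > 3.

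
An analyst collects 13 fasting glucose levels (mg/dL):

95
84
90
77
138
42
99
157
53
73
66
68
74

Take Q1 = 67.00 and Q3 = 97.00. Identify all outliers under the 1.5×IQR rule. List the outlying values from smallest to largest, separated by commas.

IQR = Q3 − Q1 = 97.00 − 67.00 = 30.00.
Lower fence = Q1 − 1.5·IQR = 67.00 − 45.00 = 22.00.
Upper fence = Q3 + 1.5·IQR = 97.00 + 45.00 = 142.00.
157 > 142.00 → outlier.
All remaining values lie within [22.00, 142.00].

157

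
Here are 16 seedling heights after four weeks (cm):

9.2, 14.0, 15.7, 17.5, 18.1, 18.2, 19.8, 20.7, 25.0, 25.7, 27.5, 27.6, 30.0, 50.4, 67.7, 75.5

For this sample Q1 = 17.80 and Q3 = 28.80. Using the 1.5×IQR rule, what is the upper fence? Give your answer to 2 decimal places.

45.30

IQR = Q3 − Q1 = 28.80 − 17.80 = 11.00.
Lower fence = Q1 − 1.5·IQR = 17.80 − 16.50 = 1.30.
Upper fence = Q3 + 1.5·IQR = 28.80 + 16.50 = 45.30.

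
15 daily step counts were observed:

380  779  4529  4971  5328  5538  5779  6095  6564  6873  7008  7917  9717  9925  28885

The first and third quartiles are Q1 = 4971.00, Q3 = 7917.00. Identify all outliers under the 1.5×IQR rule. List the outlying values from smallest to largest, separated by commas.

380, 28885

IQR = Q3 − Q1 = 7917.00 − 4971.00 = 2946.00.
Lower fence = Q1 − 1.5·IQR = 4971.00 − 4419.00 = 552.00.
Upper fence = Q3 + 1.5·IQR = 7917.00 + 4419.00 = 12336.00.
380 < 552.00 → outlier.
28885 > 12336.00 → outlier.
All remaining values lie within [552.00, 12336.00].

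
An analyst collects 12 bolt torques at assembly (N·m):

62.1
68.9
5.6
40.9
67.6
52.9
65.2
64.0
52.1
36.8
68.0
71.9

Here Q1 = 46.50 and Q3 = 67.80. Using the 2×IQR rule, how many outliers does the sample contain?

IQR = 21.30; fences at 46.50 − 42.60 = 3.90 and 67.80 + 42.60 = 110.40.
Every value lies within the cutoffs.

0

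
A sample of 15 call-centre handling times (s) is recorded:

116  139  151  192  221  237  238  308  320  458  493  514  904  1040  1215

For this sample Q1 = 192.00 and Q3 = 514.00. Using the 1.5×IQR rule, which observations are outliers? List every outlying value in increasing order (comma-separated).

1040, 1215

IQR = Q3 − Q1 = 514.00 − 192.00 = 322.00.
Lower fence = Q1 − 1.5·IQR = 192.00 − 483.00 = -291.00.
Upper fence = Q3 + 1.5·IQR = 514.00 + 483.00 = 997.00.
1040 > 997.00 → outlier.
1215 > 997.00 → outlier.
All remaining values lie within [-291.00, 997.00].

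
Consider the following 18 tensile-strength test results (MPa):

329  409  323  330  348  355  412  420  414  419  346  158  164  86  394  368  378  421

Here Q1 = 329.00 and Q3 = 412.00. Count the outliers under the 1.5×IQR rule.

IQR = 83.00; fences at 329.00 − 124.50 = 204.50 and 412.00 + 124.50 = 536.50.
Outside the cutoffs: 86, 158, 164.

3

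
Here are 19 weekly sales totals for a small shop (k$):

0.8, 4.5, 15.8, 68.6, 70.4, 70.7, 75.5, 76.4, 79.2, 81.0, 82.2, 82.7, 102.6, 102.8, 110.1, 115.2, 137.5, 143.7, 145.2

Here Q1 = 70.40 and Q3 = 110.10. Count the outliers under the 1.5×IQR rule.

2

IQR = 39.70; fences at 70.40 − 59.55 = 10.85 and 110.10 + 59.55 = 169.65.
Outside the cutoffs: 0.8, 4.5.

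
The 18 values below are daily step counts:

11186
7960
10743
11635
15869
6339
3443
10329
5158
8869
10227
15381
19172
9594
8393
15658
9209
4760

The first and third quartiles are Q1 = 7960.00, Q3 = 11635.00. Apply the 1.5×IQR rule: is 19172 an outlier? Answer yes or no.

yes

IQR = Q3 − Q1 = 11635.00 − 7960.00 = 3675.00.
Lower fence = Q1 − 1.5·IQR = 7960.00 − 5512.50 = 2447.50.
Upper fence = Q3 + 1.5·IQR = 11635.00 + 5512.50 = 17147.50.
19172 lies above the upper fence.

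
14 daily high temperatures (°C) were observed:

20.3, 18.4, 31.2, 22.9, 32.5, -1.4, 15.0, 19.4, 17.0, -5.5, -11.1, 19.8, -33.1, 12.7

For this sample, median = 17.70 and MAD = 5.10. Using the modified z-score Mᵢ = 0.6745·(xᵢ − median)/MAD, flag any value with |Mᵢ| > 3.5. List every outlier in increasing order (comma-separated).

-33.1, -11.1

|Mᵢ| > 3.5 ⇔ |xᵢ − 17.70| > 3.5·5.10/0.6745 = 26.46.
So outliers lie outside [-8.76, 44.16].
-33.1: M = -6.72 → outlier.
-11.1: M = -3.81 → outlier.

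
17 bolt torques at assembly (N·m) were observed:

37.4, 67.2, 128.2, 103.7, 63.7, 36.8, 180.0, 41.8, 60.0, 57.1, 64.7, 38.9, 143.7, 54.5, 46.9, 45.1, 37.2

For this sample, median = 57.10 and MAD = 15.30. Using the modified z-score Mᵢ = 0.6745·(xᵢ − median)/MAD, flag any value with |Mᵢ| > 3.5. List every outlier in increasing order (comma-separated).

143.7, 180.0

|Mᵢ| > 3.5 ⇔ |xᵢ − 57.10| > 3.5·15.30/0.6745 = 79.39.
So outliers lie outside [-22.29, 136.49].
143.7: M = 3.82 → outlier.
180.0: M = 5.42 → outlier.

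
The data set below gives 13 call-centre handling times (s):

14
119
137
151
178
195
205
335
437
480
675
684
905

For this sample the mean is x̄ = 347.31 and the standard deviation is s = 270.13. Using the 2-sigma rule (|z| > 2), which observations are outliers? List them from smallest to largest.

905

Cutoffs at x̄ ± 2s: 347.31 ± 2·270.13 = [-192.95, 887.57].
905: z = 2.06, |z| > 2 → outlier.
Every other value lies within [-192.95, 887.57].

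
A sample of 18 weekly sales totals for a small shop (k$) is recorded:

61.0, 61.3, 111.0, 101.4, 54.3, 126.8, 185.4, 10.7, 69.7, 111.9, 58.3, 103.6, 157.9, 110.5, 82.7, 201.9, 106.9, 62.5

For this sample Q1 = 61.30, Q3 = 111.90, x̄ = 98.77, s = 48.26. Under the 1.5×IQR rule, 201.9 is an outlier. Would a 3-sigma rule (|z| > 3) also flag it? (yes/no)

z = (201.9 − 98.77) / 48.26 = 2.14.
|z| = 2.14 ≤ 3.

no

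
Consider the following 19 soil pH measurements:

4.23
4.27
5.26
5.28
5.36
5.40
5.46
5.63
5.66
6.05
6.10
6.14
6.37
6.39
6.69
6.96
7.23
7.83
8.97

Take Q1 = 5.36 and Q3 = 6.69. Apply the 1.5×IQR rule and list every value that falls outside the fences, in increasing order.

IQR = Q3 − Q1 = 6.69 − 5.36 = 1.33.
Lower fence = Q1 − 1.5·IQR = 5.36 − 1.995 = 3.365.
Upper fence = Q3 + 1.5·IQR = 6.69 + 1.995 = 8.685.
8.97 > 8.685 → outlier.
All remaining values lie within [3.365, 8.685].

8.97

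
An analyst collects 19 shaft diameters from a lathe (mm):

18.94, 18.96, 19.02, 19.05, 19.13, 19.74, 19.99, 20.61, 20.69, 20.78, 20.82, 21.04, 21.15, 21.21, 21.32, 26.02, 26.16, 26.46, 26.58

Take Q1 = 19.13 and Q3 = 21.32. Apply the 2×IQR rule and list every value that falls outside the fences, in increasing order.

IQR = Q3 − Q1 = 21.32 − 19.13 = 2.19.
Lower fence = Q1 − 2·IQR = 19.13 − 4.38 = 14.75.
Upper fence = Q3 + 2·IQR = 21.32 + 4.38 = 25.70.
26.02 > 25.70 → outlier.
26.16 > 25.70 → outlier.
26.46 > 25.70 → outlier.
26.58 > 25.70 → outlier.
All remaining values lie within [14.75, 25.70].

26.02, 26.16, 26.46, 26.58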